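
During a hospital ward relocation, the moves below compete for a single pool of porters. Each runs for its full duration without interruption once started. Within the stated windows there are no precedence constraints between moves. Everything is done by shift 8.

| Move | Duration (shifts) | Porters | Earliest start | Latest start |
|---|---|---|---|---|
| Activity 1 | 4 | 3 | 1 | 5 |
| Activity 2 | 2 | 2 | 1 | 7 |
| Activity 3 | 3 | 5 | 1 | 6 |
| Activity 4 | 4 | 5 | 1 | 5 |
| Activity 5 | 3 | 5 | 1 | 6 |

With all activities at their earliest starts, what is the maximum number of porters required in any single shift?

20

Early-start schedule: Activity 1@1, Activity 2@1, Activity 3@1, Activity 4@1, Activity 5@1.
Load per shift: shift 1: 20, shift 2: 20, shift 3: 18, shift 4: 8, shift 5: 0, shift 6: 0, shift 7: 0, shift 8: 0.
Peak is 20.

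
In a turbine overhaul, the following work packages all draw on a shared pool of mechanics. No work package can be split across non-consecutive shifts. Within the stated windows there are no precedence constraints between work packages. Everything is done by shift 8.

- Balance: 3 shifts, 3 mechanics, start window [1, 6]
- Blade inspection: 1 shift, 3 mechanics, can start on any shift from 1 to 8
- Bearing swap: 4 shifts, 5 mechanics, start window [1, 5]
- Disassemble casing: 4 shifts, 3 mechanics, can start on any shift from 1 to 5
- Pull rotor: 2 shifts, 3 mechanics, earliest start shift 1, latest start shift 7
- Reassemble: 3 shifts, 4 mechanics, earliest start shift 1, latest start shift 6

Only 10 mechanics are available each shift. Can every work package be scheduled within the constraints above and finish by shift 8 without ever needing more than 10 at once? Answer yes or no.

Schedule Balance@1, Blade inspection@1, Bearing swap@4, Disassemble casing@1, Pull rotor@2, Reassemble@5: s1:9  s2:9  s3:9  s4:8  s5:9  s6:9  s7:9  s8:0 — peak 9 ≤ 10.

yes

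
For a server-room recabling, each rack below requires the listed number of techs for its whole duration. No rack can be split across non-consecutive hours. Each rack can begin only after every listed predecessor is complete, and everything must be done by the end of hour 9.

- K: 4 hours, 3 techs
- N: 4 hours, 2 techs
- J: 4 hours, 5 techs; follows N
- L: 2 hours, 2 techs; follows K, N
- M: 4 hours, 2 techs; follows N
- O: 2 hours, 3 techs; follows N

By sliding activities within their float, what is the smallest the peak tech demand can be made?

Early-start (K@1, N@1, J@5, L@5, M@5, O@5) gives peak 12: h1:5  h2:5  h3:5  h4:5  h5:12  h6:12  h7:7  h8:7  h9:0.
Shift O→7.
Schedule K@1, N@1, J@5, L@5, M@5, O@7: h1:5  h2:5  h3:5  h4:5  h5:9  h6:9  h7:10  h8:10  h9:0 — peak 10.

10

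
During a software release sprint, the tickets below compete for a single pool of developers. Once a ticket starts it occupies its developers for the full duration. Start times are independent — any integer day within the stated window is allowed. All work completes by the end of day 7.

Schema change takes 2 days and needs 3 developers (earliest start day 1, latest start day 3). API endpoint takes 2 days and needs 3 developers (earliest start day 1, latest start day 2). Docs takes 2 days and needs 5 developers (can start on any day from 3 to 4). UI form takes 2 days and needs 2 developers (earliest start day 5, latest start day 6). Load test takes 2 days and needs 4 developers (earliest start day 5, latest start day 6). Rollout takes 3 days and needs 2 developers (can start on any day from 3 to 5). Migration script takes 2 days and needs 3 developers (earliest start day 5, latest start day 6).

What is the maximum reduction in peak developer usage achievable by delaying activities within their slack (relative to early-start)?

Early-start peak: d1:6  d2:6  d3:7  d4:7  d5:11  d6:9  d7:0 ⇒ 11.
Leveled (Schema change@1, API endpoint@1, Docs@3, UI form@5, Load test@5, Rollout@3, Migration script@6): d1:6  d2:6  d3:7  d4:7  d5:8  d6:9  d7:3 ⇒ 9.
Reduction 11 − 9 = 2.

2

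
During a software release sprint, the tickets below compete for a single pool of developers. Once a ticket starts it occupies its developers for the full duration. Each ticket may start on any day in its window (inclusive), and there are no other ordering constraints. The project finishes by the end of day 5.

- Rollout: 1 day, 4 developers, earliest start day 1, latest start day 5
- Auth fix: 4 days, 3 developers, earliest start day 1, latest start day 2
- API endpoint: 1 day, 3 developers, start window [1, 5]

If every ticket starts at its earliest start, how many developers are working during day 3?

3

At early start, day 3 has: Auth fix.
Demand: 3 = 3.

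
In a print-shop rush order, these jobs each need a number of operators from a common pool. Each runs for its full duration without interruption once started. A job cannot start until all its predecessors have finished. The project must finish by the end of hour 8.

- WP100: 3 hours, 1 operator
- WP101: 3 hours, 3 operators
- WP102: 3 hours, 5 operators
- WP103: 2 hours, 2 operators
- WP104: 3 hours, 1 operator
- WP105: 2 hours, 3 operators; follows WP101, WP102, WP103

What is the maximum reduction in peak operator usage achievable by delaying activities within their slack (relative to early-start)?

Early-start peak: h1:12  h2:12  h3:10  h4:3  h5:3  h6:0  h7:0  h8:0 ⇒ 12.
Leveled (WP100@6, WP101@4, WP102@1, WP103@4, WP104@6, WP105@7): h1:5  h2:5  h3:5  h4:5  h5:5  h6:5  h7:5  h8:5 ⇒ 5.
Reduction 12 − 5 = 7.

7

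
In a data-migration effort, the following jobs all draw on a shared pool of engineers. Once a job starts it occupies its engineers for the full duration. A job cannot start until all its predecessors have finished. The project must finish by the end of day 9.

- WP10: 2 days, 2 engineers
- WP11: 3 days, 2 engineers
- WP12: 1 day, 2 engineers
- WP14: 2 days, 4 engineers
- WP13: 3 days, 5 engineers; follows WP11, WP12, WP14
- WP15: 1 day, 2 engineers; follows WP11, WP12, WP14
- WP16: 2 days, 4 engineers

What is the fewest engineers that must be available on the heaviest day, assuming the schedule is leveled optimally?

6

Early-start (WP10@1, WP11@1, WP12@1, WP14@1, WP13@4, WP15@4, WP16@1) gives peak 14: d1:14  d2:12  d3:2  d4:7  d5:5  d6:5  d7:0  d8:0  d9:0.
Shift WP14→3, WP13→5, WP15→8, WP16→8.
Schedule WP10@1, WP11@1, WP12@1, WP14@3, WP13@5, WP15@8, WP16@8: d1:6  d2:4  d3:6  d4:4  d5:5  d6:5  d7:5  d8:6  d9:4 — peak 6.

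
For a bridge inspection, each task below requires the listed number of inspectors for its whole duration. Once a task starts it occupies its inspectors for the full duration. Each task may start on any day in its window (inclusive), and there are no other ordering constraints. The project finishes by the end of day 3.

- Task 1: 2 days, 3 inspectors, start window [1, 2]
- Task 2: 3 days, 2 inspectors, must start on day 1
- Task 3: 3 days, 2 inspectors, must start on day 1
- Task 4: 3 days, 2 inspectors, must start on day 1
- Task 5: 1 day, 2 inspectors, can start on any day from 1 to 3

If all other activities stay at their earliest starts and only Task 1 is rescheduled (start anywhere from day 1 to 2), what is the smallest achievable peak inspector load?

9

Task 1@1: d1:11  d2:9  d3:6 → peak 11
Task 1@2: d1:8  d2:9  d3:9 → peak 9
Best is Task 1@2, peak 9.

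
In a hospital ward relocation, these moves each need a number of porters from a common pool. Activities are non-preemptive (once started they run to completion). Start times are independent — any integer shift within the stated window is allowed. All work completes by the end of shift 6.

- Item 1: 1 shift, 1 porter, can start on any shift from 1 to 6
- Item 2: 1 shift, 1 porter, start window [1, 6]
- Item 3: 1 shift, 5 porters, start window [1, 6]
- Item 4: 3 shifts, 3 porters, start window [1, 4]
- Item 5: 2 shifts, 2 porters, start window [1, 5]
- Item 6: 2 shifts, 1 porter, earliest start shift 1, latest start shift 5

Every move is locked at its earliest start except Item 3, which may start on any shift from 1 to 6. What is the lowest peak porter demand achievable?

Item 3@1: s1:13  s2:6  s3:3  s4:0  s5:0  s6:0 → peak 13
Item 3@2: s1:8  s2:11  s3:3  s4:0  s5:0  s6:0 → peak 11
Item 3@3: s1:8  s2:6  s3:8  s4:0  s5:0  s6:0 → peak 8
Item 3@4: s1:8  s2:6  s3:3  s4:5  s5:0  s6:0 → peak 8
Item 3@5: s1:8  s2:6  s3:3  s4:0  s5:5  s6:0 → peak 8
Item 3@6: s1:8  s2:6  s3:3  s4:0  s5:0  s6:5 → peak 8
Best is Item 3@3, peak 8.

8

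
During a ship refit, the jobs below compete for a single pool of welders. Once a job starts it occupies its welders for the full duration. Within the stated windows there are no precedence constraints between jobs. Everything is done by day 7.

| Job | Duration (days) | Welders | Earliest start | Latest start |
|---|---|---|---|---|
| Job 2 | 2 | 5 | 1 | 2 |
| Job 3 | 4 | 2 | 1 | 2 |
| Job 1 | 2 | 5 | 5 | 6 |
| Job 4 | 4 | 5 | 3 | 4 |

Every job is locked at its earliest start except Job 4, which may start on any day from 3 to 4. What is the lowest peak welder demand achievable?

Job 4@3: d1:7  d2:7  d3:7  d4:7  d5:10  d6:10  d7:0 → peak 10
Job 4@4: d1:7  d2:7  d3:2  d4:7  d5:10  d6:10  d7:5 → peak 10
Best is Job 4@3, peak 10.

10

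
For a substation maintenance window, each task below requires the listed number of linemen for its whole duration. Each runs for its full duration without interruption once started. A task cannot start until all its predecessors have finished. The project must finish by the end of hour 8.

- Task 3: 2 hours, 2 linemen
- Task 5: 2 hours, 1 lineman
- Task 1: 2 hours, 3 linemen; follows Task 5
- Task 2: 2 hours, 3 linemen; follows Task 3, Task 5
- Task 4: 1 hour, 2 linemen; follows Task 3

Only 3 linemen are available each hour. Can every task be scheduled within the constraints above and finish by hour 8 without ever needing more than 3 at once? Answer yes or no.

Schedule Task 3@1, Task 5@1, Task 1@3, Task 2@5, Task 4@7: h1:3  h2:3  h3:3  h4:3  h5:3  h6:3  h7:2  h8:0 — peak 3 ≤ 3.

yes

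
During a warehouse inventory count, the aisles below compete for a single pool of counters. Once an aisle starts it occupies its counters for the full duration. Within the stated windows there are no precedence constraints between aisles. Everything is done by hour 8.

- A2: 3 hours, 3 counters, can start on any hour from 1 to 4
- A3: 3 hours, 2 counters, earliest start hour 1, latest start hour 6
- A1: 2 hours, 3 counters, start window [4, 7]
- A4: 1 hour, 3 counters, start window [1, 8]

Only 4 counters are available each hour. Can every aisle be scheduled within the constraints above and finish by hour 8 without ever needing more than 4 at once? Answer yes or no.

The minimum achievable peak is 5; 4 < 5, so no feasible schedule stays within the cap.

no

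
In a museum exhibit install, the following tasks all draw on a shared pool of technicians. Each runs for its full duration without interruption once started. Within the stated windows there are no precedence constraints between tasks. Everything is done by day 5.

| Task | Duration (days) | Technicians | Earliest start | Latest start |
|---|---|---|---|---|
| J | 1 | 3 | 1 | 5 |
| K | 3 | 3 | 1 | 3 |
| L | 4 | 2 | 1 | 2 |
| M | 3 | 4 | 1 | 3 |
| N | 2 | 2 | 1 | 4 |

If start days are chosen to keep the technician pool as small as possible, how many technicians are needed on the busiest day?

9

Early-start (J@1, K@1, L@1, M@1, N@1) gives peak 14: d1:14  d2:11  d3:9  d4:2  d5:0.
Shift M→2, N→4.
Schedule J@1, K@1, L@1, M@2, N@4: d1:8  d2:9  d3:9  d4:8  d5:2 — peak 9.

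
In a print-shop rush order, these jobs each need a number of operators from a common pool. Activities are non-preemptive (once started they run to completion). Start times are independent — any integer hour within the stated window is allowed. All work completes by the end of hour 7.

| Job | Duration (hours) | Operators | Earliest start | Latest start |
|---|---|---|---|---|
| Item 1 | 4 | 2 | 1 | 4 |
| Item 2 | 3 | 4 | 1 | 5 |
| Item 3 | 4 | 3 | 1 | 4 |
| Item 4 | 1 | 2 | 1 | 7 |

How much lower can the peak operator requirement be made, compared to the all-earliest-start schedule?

Early-start peak: h1:11  h2:9  h3:9  h4:5  h5:0  h6:0  h7:0 ⇒ 11.
Leveled (Item 1@1, Item 2@1, Item 3@4, Item 4@5): h1:6  h2:6  h3:6  h4:5  h5:5  h6:3  h7:3 ⇒ 6.
Reduction 11 − 6 = 5.

5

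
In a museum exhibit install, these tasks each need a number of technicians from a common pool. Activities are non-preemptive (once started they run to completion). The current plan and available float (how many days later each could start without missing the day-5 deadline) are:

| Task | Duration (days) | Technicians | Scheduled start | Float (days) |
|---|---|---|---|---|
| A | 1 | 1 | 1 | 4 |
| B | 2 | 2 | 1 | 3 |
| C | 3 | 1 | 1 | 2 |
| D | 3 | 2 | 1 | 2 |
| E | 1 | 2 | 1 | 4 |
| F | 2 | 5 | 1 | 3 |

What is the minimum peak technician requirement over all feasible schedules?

Early-start (A@1, B@1, C@1, D@1, E@1, F@1) gives peak 13: d1:13  d2:10  d3:3  d4:0  d5:0.
Shift E→3, F→4.
Schedule A@1, B@1, C@1, D@1, E@3, F@4: d1:6  d2:5  d3:5  d4:5  d5:5 — peak 6.
Total technician-days = 26 over 5 days ⇒ peak ≥ ⌈26/5⌉ = 6, so 6 is optimal.

6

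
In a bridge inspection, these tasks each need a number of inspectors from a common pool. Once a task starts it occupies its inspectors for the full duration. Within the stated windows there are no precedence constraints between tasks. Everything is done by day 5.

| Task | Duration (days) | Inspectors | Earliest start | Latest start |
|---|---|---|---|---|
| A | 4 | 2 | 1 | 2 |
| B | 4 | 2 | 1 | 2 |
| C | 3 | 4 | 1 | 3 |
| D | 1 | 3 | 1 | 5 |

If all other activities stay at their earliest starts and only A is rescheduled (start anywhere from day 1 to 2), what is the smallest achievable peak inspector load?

9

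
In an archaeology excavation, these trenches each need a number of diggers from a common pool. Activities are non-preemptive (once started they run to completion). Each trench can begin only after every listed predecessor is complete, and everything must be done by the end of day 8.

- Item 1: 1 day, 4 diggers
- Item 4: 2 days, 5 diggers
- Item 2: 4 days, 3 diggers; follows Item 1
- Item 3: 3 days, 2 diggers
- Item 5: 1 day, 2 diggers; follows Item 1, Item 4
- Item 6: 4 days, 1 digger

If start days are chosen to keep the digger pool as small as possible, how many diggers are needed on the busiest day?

Early-start (Item 1@1, Item 4@1, Item 2@2, Item 3@1, Item 5@3, Item 6@1) gives peak 12: d1:12  d2:11  d3:8  d4:4  d5:3  d6:0  d7:0  d8:0.
Shift Item 4→2, Item 2→4, Item 3→4, Item 5→7.
Schedule Item 1@1, Item 4@2, Item 2@4, Item 3@4, Item 5@7, Item 6@1: d1:5  d2:6  d3:6  d4:6  d5:5  d6:5  d7:5  d8:0 — peak 6.

6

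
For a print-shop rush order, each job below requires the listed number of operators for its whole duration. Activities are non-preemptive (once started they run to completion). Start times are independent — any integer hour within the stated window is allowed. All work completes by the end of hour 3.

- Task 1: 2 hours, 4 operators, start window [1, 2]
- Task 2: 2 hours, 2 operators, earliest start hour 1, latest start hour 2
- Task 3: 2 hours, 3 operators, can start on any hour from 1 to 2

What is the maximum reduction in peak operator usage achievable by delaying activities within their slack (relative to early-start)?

0

Early-start peak: h1:9  h2:9  h3:0 ⇒ 9.
Leveled (Task 1@1, Task 2@1, Task 3@1): h1:9  h2:9  h3:0 ⇒ 9.
Reduction 9 − 9 = 0.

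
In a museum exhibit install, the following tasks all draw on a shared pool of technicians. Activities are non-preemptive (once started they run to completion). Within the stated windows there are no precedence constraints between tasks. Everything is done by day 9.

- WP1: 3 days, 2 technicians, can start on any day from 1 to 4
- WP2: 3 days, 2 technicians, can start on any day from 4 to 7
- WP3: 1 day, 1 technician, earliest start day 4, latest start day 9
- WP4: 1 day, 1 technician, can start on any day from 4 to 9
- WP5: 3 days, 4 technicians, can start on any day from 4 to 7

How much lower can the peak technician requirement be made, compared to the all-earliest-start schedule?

4

Early-start peak: d1:2  d2:2  d3:2  d4:8  d5:6  d6:6  d7:0  d8:0  d9:0 ⇒ 8.
Leveled (WP1@1, WP2@4, WP3@4, WP4@4, WP5@7): d1:2  d2:2  d3:2  d4:4  d5:2  d6:2  d7:4  d8:4  d9:4 ⇒ 4.
Reduction 8 − 4 = 4.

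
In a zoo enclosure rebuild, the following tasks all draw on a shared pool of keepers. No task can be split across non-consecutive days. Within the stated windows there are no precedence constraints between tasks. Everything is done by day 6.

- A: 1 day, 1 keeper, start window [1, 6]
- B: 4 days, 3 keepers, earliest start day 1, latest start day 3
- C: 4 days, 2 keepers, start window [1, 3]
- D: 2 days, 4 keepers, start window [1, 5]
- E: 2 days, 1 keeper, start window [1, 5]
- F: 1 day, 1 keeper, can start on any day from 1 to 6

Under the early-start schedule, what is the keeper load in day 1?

At early start, day 1 has: A, B, C, D, E, F.
Demand: 1 + 3 + 2 + 4 + 1 + 1 = 12.

12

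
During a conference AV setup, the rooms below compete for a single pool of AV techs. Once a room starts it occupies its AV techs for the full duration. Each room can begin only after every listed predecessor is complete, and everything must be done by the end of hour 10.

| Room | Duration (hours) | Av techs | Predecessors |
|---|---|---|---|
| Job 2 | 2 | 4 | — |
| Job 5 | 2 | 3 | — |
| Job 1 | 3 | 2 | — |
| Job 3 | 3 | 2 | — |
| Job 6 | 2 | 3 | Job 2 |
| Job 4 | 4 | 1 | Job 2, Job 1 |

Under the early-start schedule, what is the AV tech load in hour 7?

1

At early start, hour 7 has: Job 4.
Demand: 1 = 1.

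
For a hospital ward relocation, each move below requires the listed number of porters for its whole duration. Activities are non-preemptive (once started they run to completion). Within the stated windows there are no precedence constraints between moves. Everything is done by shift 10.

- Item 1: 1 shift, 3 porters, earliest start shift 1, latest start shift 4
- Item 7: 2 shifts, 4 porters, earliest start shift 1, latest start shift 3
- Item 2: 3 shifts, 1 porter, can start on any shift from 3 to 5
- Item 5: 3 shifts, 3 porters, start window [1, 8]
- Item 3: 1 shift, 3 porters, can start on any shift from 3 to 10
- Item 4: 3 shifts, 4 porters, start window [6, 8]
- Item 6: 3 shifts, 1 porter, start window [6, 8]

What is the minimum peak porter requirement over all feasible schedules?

5

Early-start (Item 1@1, Item 7@1, Item 2@3, Item 5@1, Item 3@3, Item 4@6, Item 6@6) gives peak 10: s1:10  s2:7  s3:7  s4:1  s5:1  s6:5  s7:5  s8:5  s9:0  s10:0.
Shift Item 7→2, Item 5→4, Item 3→7, Item 4→8.
Schedule Item 1@1, Item 7@2, Item 2@3, Item 5@4, Item 3@7, Item 4@8, Item 6@6: s1:3  s2:4  s3:5  s4:4  s5:4  s6:4  s7:4  s8:5  s9:4  s10:4 — peak 5.
Total porter-shifts = 41 over 10 shifts ⇒ peak ≥ ⌈41/10⌉ = 5, so 5 is optimal.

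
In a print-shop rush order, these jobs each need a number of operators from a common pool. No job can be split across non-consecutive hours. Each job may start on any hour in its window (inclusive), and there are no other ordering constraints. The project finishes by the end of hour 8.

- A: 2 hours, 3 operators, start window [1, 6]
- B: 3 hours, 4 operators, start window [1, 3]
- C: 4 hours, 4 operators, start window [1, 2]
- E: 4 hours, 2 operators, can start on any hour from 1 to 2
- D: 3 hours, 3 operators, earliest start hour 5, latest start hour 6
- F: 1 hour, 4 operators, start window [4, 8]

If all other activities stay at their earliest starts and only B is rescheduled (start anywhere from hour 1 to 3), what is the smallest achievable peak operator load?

B@1: h1:13  h2:13  h3:10  h4:10  h5:3  h6:3  h7:3  h8:0 → peak 13
B@2: h1:9  h2:13  h3:10  h4:14  h5:3  h6:3  h7:3  h8:0 → peak 14
B@3: h1:9  h2:9  h3:10  h4:14  h5:7  h6:3  h7:3  h8:0 → peak 14
Best is B@1, peak 13.

13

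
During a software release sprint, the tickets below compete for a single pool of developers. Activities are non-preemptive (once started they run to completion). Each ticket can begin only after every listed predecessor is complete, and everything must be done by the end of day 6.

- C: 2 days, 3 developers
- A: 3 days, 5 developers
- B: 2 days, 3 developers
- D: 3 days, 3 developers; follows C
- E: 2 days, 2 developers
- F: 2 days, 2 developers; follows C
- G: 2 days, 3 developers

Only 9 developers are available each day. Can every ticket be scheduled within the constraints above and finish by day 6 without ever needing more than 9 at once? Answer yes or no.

yes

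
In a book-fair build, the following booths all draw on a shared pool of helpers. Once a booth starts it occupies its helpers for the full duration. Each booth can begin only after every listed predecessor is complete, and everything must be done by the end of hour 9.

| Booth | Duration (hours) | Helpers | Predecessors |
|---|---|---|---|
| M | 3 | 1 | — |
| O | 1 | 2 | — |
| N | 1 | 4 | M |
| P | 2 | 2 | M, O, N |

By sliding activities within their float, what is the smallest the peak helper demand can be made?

Schedule M@1, O@1, N@4, P@5: h1:3  h2:1  h3:1  h4:4  h5:2  h6:2  h7:0  h8:0  h9:0 — peak 4.

4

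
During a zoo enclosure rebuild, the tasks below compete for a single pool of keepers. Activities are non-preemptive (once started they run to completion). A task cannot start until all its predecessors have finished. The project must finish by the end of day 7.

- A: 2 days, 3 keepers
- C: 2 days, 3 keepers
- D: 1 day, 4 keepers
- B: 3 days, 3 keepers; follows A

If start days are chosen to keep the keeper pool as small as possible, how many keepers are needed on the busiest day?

6

Early-start (A@1, C@1, D@1, B@3) gives peak 10: d1:10  d2:6  d3:3  d4:3  d5:3  d6:0  d7:0.
Shift D→3, B→4.
Schedule A@1, C@1, D@3, B@4: d1:6  d2:6  d3:4  d4:3  d5:3  d6:3  d7:0 — peak 6.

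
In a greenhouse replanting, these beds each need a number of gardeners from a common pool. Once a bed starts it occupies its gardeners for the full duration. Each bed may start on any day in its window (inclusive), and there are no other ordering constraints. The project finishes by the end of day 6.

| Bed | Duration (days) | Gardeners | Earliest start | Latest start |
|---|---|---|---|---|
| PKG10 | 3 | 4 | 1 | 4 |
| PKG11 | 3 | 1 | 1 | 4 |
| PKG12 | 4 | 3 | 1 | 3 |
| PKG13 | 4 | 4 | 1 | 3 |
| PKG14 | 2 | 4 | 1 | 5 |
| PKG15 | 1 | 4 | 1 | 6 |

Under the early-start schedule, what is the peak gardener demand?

20

Early-start schedule: PKG10@1, PKG11@1, PKG12@1, PKG13@1, PKG14@1, PKG15@1.
Load per day: day 1: 20, day 2: 16, day 3: 12, day 4: 7, day 5: 0, day 6: 0.
Peak is 20.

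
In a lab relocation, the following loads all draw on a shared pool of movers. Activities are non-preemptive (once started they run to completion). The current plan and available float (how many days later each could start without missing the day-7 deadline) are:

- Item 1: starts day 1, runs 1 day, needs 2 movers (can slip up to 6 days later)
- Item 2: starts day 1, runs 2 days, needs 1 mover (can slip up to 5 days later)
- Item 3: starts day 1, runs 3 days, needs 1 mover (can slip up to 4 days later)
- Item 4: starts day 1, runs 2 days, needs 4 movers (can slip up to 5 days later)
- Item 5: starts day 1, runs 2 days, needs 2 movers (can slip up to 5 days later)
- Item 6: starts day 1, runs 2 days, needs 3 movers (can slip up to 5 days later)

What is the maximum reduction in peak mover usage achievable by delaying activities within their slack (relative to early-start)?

9

Early-start peak: d1:13  d2:11  d3:1  d4:0  d5:0  d6:0  d7:0 ⇒ 13.
Leveled (Item 1@1, Item 2@1, Item 3@1, Item 4@4, Item 5@2, Item 6@6): d1:4  d2:4  d3:3  d4:4  d5:4  d6:3  d7:3 ⇒ 4.
Reduction 13 − 4 = 9.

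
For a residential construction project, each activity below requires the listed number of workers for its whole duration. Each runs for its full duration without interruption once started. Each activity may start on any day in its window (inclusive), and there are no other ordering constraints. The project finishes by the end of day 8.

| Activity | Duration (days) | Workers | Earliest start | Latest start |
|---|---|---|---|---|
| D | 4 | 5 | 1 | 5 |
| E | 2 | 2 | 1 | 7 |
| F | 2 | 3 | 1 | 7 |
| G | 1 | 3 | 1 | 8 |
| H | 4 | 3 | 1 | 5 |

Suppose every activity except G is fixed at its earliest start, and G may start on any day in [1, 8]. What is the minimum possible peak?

13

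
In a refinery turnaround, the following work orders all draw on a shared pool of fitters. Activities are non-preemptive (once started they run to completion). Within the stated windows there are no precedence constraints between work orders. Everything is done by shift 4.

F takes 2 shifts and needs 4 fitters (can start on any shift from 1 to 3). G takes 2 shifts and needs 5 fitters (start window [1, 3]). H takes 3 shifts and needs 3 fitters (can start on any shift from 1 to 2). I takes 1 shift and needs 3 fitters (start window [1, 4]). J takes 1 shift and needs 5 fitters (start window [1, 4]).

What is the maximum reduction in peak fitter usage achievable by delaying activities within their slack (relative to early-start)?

Early-start peak: s1:20  s2:12  s3:3  s4:0 ⇒ 20.
Leveled (F@1, G@3, H@1, I@1, J@4): s1:10  s2:7  s3:8  s4:10 ⇒ 10.
Reduction 20 − 10 = 10.

10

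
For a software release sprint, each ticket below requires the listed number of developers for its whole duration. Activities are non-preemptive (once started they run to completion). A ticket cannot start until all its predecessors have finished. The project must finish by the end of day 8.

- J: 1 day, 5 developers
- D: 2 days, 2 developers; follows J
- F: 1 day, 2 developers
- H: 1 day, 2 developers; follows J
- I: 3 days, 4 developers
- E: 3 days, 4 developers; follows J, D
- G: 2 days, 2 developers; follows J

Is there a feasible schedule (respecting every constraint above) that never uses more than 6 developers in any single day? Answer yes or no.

yes

Schedule J@1, D@2, F@2, H@2, I@3, E@6, G@4: d1:5  d2:6  d3:6  d4:6  d5:6  d6:4  d7:4  d8:4 — peak 6 ≤ 6.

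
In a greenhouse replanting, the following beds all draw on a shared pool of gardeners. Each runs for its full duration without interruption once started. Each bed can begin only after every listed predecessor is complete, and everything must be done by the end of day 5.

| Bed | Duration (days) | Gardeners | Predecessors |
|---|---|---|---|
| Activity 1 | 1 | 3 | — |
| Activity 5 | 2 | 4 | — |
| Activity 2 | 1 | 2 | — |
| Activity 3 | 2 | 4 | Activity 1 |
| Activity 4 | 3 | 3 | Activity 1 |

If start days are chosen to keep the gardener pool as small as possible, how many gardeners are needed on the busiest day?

7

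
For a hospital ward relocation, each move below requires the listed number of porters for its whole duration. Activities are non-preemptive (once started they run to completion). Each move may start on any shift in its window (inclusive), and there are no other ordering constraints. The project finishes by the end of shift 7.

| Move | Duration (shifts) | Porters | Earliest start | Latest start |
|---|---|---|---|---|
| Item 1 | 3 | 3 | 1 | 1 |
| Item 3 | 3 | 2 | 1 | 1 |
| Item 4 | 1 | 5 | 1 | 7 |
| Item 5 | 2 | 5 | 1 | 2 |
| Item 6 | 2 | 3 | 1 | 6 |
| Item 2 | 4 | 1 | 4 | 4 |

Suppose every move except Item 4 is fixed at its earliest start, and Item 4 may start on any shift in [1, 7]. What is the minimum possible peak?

13

Item 4@1: s1:18  s2:13  s3:5  s4:1  s5:1  s6:1  s7:1 → peak 18
Item 4@2: s1:13  s2:18  s3:5  s4:1  s5:1  s6:1  s7:1 → peak 18
Item 4@3: s1:13  s2:13  s3:10  s4:1  s5:1  s6:1  s7:1 → peak 13
Item 4@4: s1:13  s2:13  s3:5  s4:6  s5:1  s6:1  s7:1 → peak 13
Item 4@5: s1:13  s2:13  s3:5  s4:1  s5:6  s6:1  s7:1 → peak 13
Item 4@6: s1:13  s2:13  s3:5  s4:1  s5:1  s6:6  s7:1 → peak 13
Item 4@7: s1:13  s2:13  s3:5  s4:1  s5:1  s6:1  s7:6 → peak 13
Best is Item 4@3, peak 13.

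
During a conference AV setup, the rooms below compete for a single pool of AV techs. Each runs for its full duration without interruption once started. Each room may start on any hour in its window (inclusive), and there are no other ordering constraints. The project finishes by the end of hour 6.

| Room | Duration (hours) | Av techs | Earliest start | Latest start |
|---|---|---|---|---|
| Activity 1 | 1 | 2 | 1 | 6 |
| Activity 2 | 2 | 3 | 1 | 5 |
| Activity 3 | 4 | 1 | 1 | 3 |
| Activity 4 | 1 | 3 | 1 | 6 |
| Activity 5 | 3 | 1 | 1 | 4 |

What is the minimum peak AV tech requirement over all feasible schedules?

Early-start (Activity 1@1, Activity 2@1, Activity 3@1, Activity 4@1, Activity 5@1) gives peak 10: h1:10  h2:5  h3:2  h4:1  h5:0  h6:0.
Shift Activity 2→2, Activity 4→5, Activity 5→4.
Schedule Activity 1@1, Activity 2@2, Activity 3@1, Activity 4@5, Activity 5@4: h1:3  h2:4  h3:4  h4:2  h5:4  h6:1 — peak 4.

4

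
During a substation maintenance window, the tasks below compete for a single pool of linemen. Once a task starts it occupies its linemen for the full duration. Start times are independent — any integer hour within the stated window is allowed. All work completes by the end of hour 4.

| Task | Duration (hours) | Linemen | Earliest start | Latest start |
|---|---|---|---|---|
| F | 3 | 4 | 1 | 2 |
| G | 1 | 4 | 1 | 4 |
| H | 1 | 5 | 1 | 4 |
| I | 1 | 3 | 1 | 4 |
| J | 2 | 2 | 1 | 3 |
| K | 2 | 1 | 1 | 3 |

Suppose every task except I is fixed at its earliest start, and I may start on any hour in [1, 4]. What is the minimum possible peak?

I@1: h1:19  h2:7  h3:4  h4:0 → peak 19
I@2: h1:16  h2:10  h3:4  h4:0 → peak 16
I@3: h1:16  h2:7  h3:7  h4:0 → peak 16
I@4: h1:16  h2:7  h3:4  h4:3 → peak 16
Best is I@2, peak 16.

16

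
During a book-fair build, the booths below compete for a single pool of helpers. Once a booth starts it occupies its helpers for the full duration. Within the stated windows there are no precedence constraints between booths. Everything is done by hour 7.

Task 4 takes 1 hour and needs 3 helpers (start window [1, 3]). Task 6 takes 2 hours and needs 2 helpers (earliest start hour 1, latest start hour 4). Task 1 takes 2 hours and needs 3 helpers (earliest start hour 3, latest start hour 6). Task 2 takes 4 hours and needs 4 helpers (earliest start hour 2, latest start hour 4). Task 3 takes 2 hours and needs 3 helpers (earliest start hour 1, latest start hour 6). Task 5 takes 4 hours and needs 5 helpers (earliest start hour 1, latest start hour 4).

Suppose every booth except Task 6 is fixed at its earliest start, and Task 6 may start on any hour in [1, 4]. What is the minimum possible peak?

14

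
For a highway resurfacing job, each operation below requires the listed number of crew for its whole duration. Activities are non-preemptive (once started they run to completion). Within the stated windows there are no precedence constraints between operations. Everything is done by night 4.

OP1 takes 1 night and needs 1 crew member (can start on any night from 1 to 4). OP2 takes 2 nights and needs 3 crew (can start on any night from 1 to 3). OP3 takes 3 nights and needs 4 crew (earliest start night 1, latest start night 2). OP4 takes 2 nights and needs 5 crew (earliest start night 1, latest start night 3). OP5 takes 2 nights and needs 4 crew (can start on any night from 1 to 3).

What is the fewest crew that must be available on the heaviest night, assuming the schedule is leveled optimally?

Early-start (OP1@1, OP2@1, OP3@1, OP4@1, OP5@1) gives peak 17: n1:17  n2:16  n3:4  n4:0.
Shift OP3→2, OP4→3.
Schedule OP1@1, OP2@1, OP3@2, OP4@3, OP5@1: n1:8  n2:11  n3:9  n4:9 — peak 11.

11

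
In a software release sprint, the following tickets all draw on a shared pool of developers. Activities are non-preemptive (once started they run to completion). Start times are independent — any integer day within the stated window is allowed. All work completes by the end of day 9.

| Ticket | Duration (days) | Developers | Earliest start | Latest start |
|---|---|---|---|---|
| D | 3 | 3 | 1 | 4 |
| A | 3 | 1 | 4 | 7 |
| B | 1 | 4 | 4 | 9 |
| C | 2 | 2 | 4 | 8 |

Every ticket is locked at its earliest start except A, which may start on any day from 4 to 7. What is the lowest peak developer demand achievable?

6

A@4: d1:3  d2:3  d3:3  d4:7  d5:3  d6:1  d7:0  d8:0  d9:0 → peak 7
A@5: d1:3  d2:3  d3:3  d4:6  d5:3  d6:1  d7:1  d8:0  d9:0 → peak 6
A@6: d1:3  d2:3  d3:3  d4:6  d5:2  d6:1  d7:1  d8:1  d9:0 → peak 6
A@7: d1:3  d2:3  d3:3  d4:6  d5:2  d6:0  d7:1  d8:1  d9:1 → peak 6
Best is A@5, peak 6.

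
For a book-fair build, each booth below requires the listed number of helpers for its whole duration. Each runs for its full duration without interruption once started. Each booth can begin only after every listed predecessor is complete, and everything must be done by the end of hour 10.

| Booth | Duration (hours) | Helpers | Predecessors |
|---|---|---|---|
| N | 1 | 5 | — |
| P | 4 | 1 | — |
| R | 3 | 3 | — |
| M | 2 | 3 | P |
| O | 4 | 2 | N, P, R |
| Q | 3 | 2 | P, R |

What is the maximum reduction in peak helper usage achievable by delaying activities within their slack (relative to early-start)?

Early-start peak: h1:9  h2:4  h3:4  h4:1  h5:7  h6:7  h7:4  h8:2  h9:0  h10:0 ⇒ 9.
Leveled (N@1, P@2, R@2, M@6, O@6, Q@8): h1:5  h2:4  h3:4  h4:4  h5:1  h6:5  h7:5  h8:4  h9:4  h10:2 ⇒ 5.
Reduction 9 − 5 = 4.

4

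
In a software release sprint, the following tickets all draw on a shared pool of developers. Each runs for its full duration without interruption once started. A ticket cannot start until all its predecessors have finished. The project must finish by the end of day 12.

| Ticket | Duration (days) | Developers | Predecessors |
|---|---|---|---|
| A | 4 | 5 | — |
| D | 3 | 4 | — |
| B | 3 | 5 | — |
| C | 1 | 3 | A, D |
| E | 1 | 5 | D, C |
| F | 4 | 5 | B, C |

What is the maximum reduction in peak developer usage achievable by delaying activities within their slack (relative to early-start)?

5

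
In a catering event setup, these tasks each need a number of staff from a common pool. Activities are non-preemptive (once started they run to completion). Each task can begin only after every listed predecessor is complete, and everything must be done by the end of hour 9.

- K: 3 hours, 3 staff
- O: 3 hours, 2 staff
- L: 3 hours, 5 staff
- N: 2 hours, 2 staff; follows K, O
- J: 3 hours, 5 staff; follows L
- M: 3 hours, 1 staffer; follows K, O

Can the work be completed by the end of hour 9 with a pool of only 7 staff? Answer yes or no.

yes

Schedule K@1, O@1, L@4, N@4, J@7, M@6: h1:5  h2:5  h3:5  h4:7  h5:7  h6:6  h7:6  h8:6  h9:5 — peak 7 ≤ 7.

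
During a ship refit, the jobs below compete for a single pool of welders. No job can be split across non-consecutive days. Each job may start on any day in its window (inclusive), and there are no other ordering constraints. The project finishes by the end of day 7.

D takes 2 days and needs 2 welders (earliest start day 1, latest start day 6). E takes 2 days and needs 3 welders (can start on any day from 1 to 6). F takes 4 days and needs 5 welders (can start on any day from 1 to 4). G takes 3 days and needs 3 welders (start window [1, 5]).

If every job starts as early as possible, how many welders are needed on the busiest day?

Early-start schedule: D@1, E@1, F@1, G@1.
Load per day: day 1: 13, day 2: 13, day 3: 8, day 4: 5, day 5: 0, day 6: 0, day 7: 0.
Peak is 13.

13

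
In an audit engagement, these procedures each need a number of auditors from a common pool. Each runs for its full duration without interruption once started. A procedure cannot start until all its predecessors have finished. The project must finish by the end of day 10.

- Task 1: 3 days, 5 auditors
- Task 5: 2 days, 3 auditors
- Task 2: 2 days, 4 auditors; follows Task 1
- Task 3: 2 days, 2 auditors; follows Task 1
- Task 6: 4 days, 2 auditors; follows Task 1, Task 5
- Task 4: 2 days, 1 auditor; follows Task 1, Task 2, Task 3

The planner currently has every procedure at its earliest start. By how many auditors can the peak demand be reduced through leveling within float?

2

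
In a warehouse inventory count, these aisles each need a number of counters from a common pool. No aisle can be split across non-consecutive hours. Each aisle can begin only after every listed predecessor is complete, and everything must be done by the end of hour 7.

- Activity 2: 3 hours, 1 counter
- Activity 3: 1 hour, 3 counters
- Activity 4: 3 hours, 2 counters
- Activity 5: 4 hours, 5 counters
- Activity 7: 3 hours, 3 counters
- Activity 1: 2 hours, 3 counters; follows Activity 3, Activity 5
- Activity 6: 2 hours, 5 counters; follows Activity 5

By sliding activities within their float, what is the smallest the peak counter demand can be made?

10

Early-start (Activity 2@1, Activity 3@1, Activity 4@1, Activity 5@1, Activity 7@1, Activity 1@5, Activity 6@5) gives peak 14: h1:14  h2:11  h3:11  h4:5  h5:8  h6:8  h7:0.
Shift Activity 4→4, Activity 7→2.
Schedule Activity 2@1, Activity 3@1, Activity 4@4, Activity 5@1, Activity 7@2, Activity 1@5, Activity 6@5: h1:9  h2:9  h3:9  h4:10  h5:10  h6:10  h7:0 — peak 10.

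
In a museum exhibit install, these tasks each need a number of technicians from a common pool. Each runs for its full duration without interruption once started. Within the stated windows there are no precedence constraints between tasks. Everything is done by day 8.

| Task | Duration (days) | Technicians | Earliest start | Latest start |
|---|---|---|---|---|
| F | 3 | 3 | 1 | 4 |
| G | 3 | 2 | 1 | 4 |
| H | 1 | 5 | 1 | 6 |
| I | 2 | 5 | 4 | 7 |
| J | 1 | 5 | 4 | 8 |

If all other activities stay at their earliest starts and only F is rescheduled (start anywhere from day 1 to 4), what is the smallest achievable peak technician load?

F@1: d1:10  d2:5  d3:5  d4:10  d5:5  d6:0  d7:0  d8:0 → peak 10
F@2: d1:7  d2:5  d3:5  d4:13  d5:5  d6:0  d7:0  d8:0 → peak 13
F@3: d1:7  d2:2  d3:5  d4:13  d5:8  d6:0  d7:0  d8:0 → peak 13
F@4: d1:7  d2:2  d3:2  d4:13  d5:8  d6:3  d7:0  d8:0 → peak 13
Best is F@1, peak 10.

10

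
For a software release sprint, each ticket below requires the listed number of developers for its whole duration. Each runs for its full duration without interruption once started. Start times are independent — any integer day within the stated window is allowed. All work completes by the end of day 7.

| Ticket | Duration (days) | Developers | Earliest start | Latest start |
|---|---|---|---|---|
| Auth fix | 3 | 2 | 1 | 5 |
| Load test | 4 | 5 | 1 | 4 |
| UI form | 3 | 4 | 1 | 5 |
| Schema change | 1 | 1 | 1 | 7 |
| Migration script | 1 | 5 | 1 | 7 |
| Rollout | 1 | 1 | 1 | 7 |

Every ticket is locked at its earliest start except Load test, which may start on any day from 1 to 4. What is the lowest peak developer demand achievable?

Load test@1: d1:18  d2:11  d3:11  d4:5  d5:0  d6:0  d7:0 → peak 18
Load test@2: d1:13  d2:11  d3:11  d4:5  d5:5  d6:0  d7:0 → peak 13
Load test@3: d1:13  d2:6  d3:11  d4:5  d5:5  d6:5  d7:0 → peak 13
Load test@4: d1:13  d2:6  d3:6  d4:5  d5:5  d6:5  d7:5 → peak 13
Best is Load test@2, peak 13.

13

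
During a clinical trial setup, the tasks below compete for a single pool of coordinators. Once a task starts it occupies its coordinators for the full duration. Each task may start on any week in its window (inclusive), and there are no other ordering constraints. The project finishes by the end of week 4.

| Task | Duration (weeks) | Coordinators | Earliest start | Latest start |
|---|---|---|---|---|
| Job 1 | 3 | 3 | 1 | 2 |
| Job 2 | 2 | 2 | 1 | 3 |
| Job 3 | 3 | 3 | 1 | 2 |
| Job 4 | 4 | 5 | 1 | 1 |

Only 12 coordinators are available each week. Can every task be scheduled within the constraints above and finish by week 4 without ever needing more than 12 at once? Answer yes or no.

no

The minimum achievable peak is 13; 12 < 13, so no feasible schedule stays within the cap.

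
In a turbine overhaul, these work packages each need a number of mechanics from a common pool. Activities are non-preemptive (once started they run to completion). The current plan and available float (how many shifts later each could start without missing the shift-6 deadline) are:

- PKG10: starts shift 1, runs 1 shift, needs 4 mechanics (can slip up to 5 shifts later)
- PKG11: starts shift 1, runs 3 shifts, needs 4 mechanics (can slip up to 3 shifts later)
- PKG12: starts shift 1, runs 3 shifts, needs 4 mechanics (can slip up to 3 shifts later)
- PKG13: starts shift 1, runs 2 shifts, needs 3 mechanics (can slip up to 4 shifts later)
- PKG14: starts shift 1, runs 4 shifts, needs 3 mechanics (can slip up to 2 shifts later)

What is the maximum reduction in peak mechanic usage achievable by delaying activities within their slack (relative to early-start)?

Early-start peak: s1:18  s2:14  s3:11  s4:3  s5:0  s6:0 ⇒ 18.
Leveled (PKG10@1, PKG11@1, PKG12@4, PKG13@2, PKG14@2): s1:8  s2:10  s3:10  s4:7  s5:7  s6:4 ⇒ 10.
Reduction 18 − 10 = 8.

8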